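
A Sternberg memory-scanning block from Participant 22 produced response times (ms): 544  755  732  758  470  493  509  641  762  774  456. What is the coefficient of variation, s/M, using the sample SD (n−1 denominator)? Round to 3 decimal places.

0.212

n = 11, Σ = 6894, M = 626.7273
Σ(x−M)² = 177258.182; s = √(177258.182/10) = 133.1383
CV = 133.1383 / 626.7273 = 0.21243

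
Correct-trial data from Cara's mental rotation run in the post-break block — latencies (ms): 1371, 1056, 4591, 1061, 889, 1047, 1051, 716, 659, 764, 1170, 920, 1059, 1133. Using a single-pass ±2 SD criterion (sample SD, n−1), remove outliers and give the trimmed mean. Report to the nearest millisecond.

992 ms

n = 14, ΣRT = 17487, M = 1249.071
Σ(x−M)² = 12497500.93; s = √(12497500.93/13) = 980.483
Cutoffs: 1249.071 ± 2·980.483 → [-711.9, 3210.0]
Outside: 4591 → excluded.
Retained (n=13): Σ = 12896, mean = 12896/13 = 992.000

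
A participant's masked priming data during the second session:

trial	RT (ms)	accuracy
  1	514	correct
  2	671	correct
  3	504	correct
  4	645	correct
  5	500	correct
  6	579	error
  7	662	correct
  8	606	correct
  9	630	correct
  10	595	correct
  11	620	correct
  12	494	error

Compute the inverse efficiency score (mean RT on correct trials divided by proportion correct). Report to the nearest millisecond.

714 ms

Correct trials (n=10): 514, 671, 504, 645, 500, 662, 606, 630, 595, 620
Mean correct RT = 5947/10 = 594.7000 ms
Proportion correct = 10/12
IES = 594.7000 / (10/12) = 713.640 ms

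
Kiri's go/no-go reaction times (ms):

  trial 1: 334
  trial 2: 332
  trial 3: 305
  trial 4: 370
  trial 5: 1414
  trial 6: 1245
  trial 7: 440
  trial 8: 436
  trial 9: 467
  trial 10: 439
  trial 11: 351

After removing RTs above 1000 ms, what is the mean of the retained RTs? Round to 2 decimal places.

Excluded: 1245, 1414
Retained (n=9): Σ = 3474
Mean = 3474/9 = 386.0000

386.00 ms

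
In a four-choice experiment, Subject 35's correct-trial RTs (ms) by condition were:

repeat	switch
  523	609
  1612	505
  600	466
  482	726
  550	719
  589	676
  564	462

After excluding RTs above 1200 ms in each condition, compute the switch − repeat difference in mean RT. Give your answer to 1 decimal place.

repeat: exclude 1612
M(repeat) = 3308/6 = 551.333
M(switch) = 4163/7 = 594.714
Difference = 594.714 − 551.333 = 43.381 ms

43.4 ms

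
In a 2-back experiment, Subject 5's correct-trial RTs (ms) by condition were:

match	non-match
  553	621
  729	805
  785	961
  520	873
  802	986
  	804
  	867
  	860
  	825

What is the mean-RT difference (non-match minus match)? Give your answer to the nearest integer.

167 ms

M(match) = 3389/5 = 677.800
M(non-match) = 7602/9 = 844.667
Difference = 844.667 − 677.800 = 166.867 ms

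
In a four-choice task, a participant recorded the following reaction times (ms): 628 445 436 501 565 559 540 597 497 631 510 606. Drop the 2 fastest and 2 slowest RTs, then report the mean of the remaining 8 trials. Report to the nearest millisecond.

547 ms

Sorted: 436, 445, 497, 501, 510, 540, 559, 565, 597, 606, 628, 631
Drop lowest 2 (436, 445) and highest 2 (628, 631)
Remaining (n=8): Σ = 4375, mean = 4375/8 = 546.875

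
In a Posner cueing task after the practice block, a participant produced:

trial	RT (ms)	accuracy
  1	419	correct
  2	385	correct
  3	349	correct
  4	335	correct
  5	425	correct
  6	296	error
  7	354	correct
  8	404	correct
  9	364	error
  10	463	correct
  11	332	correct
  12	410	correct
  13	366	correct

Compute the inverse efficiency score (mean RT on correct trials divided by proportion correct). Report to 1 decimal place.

455.8 ms

Correct trials (n=11): 419, 385, 349, 335, 425, 354, 404, 463, 332, 410, 366
Mean correct RT = 4242/11 = 385.6364 ms
Proportion correct = 11/13
IES = 385.6364 / (11/13) = 455.752 ms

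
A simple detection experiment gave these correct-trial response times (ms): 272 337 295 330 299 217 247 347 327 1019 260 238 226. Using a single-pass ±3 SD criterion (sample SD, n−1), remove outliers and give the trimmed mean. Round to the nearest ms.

n = 13, ΣRT = 4414, M = 339.538
Σ(x−M)² = 523273.23; s = √(523273.23/12) = 208.821
Cutoffs: 339.538 ± 3·208.821 → [-286.9, 966.0]
Outside: 1019 → excluded.
Retained (n=12): Σ = 3395, mean = 3395/12 = 282.917

283 ms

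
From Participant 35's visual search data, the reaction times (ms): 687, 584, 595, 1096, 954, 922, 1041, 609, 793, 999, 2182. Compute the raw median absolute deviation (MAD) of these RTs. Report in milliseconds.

174 ms

Sorted: 584, 595, 609, 687, 793, 922, 954, 999, 1041, 1096, 2182 → median = 922
|x − 922|: 235, 338, 327, 174, 32, 0, 119, 313, 129, 77, 1260
Sorted deviations: 0, 32, 77, 119, 129, 174, 235, 313, 327, 338, 1260 → MAD = 174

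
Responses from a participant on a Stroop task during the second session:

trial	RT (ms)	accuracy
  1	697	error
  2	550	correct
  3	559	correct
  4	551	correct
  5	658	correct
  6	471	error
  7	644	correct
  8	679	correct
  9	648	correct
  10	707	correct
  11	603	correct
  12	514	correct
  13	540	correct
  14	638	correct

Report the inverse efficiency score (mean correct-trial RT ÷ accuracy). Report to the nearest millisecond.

Correct trials (n=12): 550, 559, 551, 658, 644, 679, 648, 707, 603, 514, 540, 638
Mean correct RT = 7291/12 = 607.5833 ms
Proportion correct = 12/14
IES = 607.5833 / (12/14) = 708.847 ms

709 ms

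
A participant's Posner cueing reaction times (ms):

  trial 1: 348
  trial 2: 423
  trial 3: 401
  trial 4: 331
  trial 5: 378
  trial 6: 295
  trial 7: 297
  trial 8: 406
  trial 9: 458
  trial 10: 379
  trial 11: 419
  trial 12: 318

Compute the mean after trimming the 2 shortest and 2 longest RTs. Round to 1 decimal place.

372.5 ms

Sorted: 295, 297, 318, 331, 348, 378, 379, 401, 406, 419, 423, 458
Drop lowest 2 (295, 297) and highest 2 (423, 458)
Remaining (n=8): Σ = 2980, mean = 2980/8 = 372.500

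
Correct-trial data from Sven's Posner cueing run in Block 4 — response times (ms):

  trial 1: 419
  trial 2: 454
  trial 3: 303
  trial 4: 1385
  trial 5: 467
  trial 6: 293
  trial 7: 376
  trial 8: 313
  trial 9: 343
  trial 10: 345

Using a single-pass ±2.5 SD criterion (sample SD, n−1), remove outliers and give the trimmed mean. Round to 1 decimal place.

368.1 ms

n = 10, ΣRT = 4698, M = 469.800
Σ(x−M)² = 964547.60; s = √(964547.60/9) = 327.371
Cutoffs: 469.800 ± 2.5·327.371 → [-348.6, 1288.2]
Outside: 1385 → excluded.
Retained (n=9): Σ = 3313, mean = 3313/9 = 368.111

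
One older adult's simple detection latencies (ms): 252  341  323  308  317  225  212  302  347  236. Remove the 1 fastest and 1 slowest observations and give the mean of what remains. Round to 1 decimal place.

288.0 ms

Sorted: 212, 225, 236, 252, 302, 308, 317, 323, 341, 347
Drop lowest 1 (212) and highest 1 (347)
Remaining (n=8): Σ = 2304, mean = 2304/8 = 288.000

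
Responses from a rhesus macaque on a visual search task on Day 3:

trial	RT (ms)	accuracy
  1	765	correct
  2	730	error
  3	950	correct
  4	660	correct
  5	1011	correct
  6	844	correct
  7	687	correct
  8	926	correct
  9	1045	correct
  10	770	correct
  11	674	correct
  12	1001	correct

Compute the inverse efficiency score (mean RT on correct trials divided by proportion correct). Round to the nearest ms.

Correct trials (n=11): 765, 950, 660, 1011, 844, 687, 926, 1045, 770, 674, 1001
Mean correct RT = 9333/11 = 848.4545 ms
Proportion correct = 11/12
IES = 848.4545 / (11/12) = 925.587 ms

926 ms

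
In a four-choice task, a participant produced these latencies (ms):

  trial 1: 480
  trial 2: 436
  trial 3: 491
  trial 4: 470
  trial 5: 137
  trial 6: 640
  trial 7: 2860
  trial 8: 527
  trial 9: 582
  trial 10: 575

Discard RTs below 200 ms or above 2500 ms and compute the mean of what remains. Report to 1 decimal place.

525.1 ms

Excluded: 137, 2860
Retained (n=8): Σ = 4201
Mean = 4201/8 = 525.1250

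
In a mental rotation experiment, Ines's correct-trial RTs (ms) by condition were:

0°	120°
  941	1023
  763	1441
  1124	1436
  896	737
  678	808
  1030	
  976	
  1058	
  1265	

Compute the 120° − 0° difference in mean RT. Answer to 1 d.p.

M(0°) = 8731/9 = 970.111
M(120°) = 5445/5 = 1089.000
Difference = 1089.000 − 970.111 = 118.889 ms

118.9 ms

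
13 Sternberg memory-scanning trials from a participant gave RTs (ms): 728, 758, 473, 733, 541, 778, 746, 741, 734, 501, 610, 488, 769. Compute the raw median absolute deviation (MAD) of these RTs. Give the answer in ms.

Sorted: 473, 488, 501, 541, 610, 728, 733, 734, 741, 746, 758, 769, 778 → median = 733
|x − 733|: 5, 25, 260, 0, 192, 45, 13, 8, 1, 232, 123, 245, 36
Sorted deviations: 0, 1, 5, 8, 13, 25, 36, 45, 123, 192, 232, 245, 260 → MAD = 36

36 ms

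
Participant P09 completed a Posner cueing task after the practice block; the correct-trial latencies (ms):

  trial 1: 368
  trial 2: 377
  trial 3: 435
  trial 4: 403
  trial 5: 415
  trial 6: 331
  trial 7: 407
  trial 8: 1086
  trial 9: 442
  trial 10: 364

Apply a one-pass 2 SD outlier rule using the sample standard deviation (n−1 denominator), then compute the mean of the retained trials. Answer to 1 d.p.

n = 10, ΣRT = 4628, M = 462.800
Σ(x−M)² = 442039.60; s = √(442039.60/9) = 221.620
Cutoffs: 462.800 ± 2·221.620 → [19.6, 906.0]
Outside: 1086 → excluded.
Retained (n=9): Σ = 3542, mean = 3542/9 = 393.556

393.6 ms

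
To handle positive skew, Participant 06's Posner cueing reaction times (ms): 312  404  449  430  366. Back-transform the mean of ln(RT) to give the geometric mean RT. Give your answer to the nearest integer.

389 ms

ln(RT): 5.7430, 6.0014, 6.1070, 6.0638, 5.9026
Mean ln(RT) = 29.8179/5 = 5.96357
Geometric mean = exp(5.96357) = 389.00 ms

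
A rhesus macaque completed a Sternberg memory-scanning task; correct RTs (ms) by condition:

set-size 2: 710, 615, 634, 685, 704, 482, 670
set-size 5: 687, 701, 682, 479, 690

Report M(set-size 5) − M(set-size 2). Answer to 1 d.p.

4.9 ms

M(set-size 2) = 4500/7 = 642.857
M(set-size 5) = 3239/5 = 647.800
Difference = 647.800 − 642.857 = 4.943 ms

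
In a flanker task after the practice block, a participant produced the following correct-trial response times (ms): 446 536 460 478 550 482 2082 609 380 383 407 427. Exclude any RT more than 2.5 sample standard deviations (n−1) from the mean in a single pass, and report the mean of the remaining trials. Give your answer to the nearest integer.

n = 12, ΣRT = 7240, M = 603.333
Σ(x−M)² = 2437658.67; s = √(2437658.67/11) = 470.750
Cutoffs: 603.333 ± 2.5·470.750 → [-573.5, 1780.2]
Outside: 2082 → excluded.
Retained (n=11): Σ = 5158, mean = 5158/11 = 468.909

469 ms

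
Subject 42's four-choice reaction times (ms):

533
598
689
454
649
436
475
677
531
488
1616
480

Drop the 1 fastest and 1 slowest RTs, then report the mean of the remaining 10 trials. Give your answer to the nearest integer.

Sorted: 436, 454, 475, 480, 488, 531, 533, 598, 649, 677, 689, 1616
Drop lowest 1 (436) and highest 1 (1616)
Remaining (n=10): Σ = 5574, mean = 5574/10 = 557.400

557 ms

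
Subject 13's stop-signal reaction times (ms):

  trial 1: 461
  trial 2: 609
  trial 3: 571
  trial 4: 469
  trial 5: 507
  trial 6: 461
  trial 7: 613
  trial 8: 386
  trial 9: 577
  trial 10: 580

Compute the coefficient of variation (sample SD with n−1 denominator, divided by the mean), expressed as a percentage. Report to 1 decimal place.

n = 10, Σ = 5234, M = 523.4000
Σ(x−M)² = 53592.400; s = √(53592.400/9) = 77.1668
CV = 77.1668 / 523.4000 = 0.14743 = 14.743%

14.7%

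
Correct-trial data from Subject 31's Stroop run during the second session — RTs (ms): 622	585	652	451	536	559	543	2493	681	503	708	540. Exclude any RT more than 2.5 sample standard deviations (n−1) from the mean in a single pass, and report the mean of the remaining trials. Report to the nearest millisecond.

n = 12, ΣRT = 8873, M = 739.417
Σ(x−M)² = 3416078.92; s = √(3416078.92/11) = 557.272
Cutoffs: 739.417 ± 2.5·557.272 → [-653.8, 2132.6]
Outside: 2493 → excluded.
Retained (n=11): Σ = 6380, mean = 6380/11 = 580.000

580 ms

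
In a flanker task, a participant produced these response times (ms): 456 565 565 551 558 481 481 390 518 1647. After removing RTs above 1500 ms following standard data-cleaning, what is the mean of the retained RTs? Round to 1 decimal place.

Excluded: 1647
Retained (n=9): Σ = 4565
Mean = 4565/9 = 507.2222

507.2 ms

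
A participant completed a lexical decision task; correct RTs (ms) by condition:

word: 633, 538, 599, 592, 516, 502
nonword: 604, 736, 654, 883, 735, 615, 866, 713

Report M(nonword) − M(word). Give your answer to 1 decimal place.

162.4 ms

M(word) = 3380/6 = 563.333
M(nonword) = 5806/8 = 725.750
Difference = 725.750 − 563.333 = 162.417 ms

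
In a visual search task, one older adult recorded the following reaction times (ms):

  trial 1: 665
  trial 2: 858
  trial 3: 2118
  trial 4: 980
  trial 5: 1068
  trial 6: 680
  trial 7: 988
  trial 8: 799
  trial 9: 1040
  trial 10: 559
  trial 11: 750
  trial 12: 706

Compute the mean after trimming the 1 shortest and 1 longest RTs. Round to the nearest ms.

853 ms

Sorted: 559, 665, 680, 706, 750, 799, 858, 980, 988, 1040, 1068, 2118
Drop lowest 1 (559) and highest 1 (2118)
Remaining (n=10): Σ = 8534, mean = 8534/10 = 853.400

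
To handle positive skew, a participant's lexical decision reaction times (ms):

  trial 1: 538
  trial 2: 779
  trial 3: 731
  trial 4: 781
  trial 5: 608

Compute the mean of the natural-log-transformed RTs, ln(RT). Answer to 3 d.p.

6.522

ln(RT): 6.2879, 6.6580, 6.5944, 6.6606, 6.4102
Σ ln(RT) = 32.6110
Mean = 32.6110/5 = 6.52221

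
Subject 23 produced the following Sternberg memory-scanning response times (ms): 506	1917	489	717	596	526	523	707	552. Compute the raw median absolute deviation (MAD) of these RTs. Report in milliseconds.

Sorted: 489, 506, 523, 526, 552, 596, 707, 717, 1917 → median = 552
|x − 552|: 46, 1365, 63, 165, 44, 26, 29, 155, 0
Sorted deviations: 0, 26, 29, 44, 46, 63, 155, 165, 1365 → MAD = 46

46 ms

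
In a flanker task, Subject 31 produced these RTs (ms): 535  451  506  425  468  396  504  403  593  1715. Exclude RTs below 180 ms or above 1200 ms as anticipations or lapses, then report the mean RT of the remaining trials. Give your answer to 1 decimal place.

Excluded: 1715
Retained (n=9): Σ = 4281
Mean = 4281/9 = 475.6667

475.7 ms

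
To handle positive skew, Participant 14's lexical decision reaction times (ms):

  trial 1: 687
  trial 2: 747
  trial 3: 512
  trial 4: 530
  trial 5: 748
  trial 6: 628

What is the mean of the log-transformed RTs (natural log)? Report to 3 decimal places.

ln(RT): 6.5323, 6.6161, 6.2383, 6.2729, 6.6174, 6.4425
Σ ln(RT) = 38.7195
Mean = 38.7195/6 = 6.45326

6.453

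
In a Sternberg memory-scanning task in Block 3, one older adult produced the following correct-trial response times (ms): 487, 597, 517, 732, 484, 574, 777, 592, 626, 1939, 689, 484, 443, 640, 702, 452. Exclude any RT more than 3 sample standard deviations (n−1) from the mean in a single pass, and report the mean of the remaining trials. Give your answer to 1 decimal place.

n = 16, ΣRT = 10735, M = 670.938
Σ(x−M)² = 1875632.94; s = √(1875632.94/15) = 353.613
Cutoffs: 670.938 ± 3·353.613 → [-389.9, 1731.8]
Outside: 1939 → excluded.
Retained (n=15): Σ = 8796, mean = 8796/15 = 586.400

586.4 ms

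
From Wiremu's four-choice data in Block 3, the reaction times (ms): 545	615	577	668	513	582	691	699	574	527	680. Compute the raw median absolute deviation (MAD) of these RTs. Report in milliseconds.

55 ms

Sorted: 513, 527, 545, 574, 577, 582, 615, 668, 680, 691, 699 → median = 582
|x − 582|: 37, 33, 5, 86, 69, 0, 109, 117, 8, 55, 98
Sorted deviations: 0, 5, 8, 33, 37, 55, 69, 86, 98, 109, 117 → MAD = 55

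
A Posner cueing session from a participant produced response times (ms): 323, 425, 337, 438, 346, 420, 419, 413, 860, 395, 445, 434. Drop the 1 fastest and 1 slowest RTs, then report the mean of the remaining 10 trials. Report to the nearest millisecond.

Sorted: 323, 337, 346, 395, 413, 419, 420, 425, 434, 438, 445, 860
Drop lowest 1 (323) and highest 1 (860)
Remaining (n=10): Σ = 4072, mean = 4072/10 = 407.200

407 ms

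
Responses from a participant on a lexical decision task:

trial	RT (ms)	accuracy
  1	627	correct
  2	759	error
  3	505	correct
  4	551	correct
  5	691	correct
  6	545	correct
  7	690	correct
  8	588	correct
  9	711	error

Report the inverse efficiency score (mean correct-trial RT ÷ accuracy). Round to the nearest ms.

771 ms

Correct trials (n=7): 627, 505, 551, 691, 545, 690, 588
Mean correct RT = 4197/7 = 599.5714 ms
Proportion correct = 7/9
IES = 599.5714 / (7/9) = 770.878 ms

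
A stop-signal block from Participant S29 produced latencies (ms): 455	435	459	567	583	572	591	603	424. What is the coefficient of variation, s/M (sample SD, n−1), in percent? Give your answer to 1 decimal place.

14.4%

n = 9, Σ = 4689, M = 521.0000
Σ(x−M)² = 45190.000; s = √(45190.000/8) = 75.1582
CV = 75.1582 / 521.0000 = 0.14426 = 14.426%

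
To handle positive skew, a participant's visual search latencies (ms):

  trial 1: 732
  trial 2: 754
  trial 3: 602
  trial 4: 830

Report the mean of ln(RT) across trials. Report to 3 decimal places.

ln(RT): 6.5958, 6.6254, 6.4003, 6.7214
Σ ln(RT) = 26.3429
Mean = 26.3429/4 = 6.58571

6.586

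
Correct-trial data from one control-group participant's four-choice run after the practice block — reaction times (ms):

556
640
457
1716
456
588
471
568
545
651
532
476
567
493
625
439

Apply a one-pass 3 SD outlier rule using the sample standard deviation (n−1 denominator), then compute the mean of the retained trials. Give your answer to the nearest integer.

538 ms

n = 16, ΣRT = 9780, M = 611.250
Σ(x−M)² = 1370671.00; s = √(1370671.00/15) = 302.288
Cutoffs: 611.250 ± 3·302.288 → [-295.6, 1518.1]
Outside: 1716 → excluded.
Retained (n=15): Σ = 8064, mean = 8064/15 = 537.600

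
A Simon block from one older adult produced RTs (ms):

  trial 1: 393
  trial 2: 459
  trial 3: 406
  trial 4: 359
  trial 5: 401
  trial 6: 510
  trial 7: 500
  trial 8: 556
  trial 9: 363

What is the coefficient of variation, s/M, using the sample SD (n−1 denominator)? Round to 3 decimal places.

n = 9, Σ = 3947, M = 438.5556
Σ(x−M)² = 39674.222; s = √(39674.222/8) = 70.4221
CV = 70.4221 / 438.5556 = 0.16058

0.161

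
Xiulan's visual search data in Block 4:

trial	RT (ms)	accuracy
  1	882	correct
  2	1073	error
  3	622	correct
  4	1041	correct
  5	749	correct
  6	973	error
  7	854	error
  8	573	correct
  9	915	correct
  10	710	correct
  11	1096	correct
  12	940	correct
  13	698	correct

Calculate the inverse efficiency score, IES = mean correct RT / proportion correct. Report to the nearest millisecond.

Correct trials (n=10): 882, 622, 1041, 749, 573, 915, 710, 1096, 940, 698
Mean correct RT = 8226/10 = 822.6000 ms
Proportion correct = 10/13
IES = 822.6000 / (10/13) = 1069.380 ms

1069 ms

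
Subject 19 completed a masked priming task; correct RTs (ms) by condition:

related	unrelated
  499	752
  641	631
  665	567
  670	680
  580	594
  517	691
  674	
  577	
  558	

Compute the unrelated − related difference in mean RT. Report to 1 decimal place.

M(related) = 5381/9 = 597.889
M(unrelated) = 3915/6 = 652.500
Difference = 652.500 − 597.889 = 54.611 ms

54.6 ms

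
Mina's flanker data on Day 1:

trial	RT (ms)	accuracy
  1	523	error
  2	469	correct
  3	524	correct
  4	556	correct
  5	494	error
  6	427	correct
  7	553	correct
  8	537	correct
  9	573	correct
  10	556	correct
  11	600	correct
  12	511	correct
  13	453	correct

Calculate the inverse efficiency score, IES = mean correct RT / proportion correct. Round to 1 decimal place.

618.7 ms

Correct trials (n=11): 469, 524, 556, 427, 553, 537, 573, 556, 600, 511, 453
Mean correct RT = 5759/11 = 523.5455 ms
Proportion correct = 11/13
IES = 523.5455 / (11/13) = 618.736 ms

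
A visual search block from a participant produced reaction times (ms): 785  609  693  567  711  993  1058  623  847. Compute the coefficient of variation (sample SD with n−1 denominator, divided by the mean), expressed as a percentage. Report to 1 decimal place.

n = 9, Σ = 6886, M = 765.1111
Σ(x−M)² = 236760.889; s = √(236760.889/8) = 172.0323
CV = 172.0323 / 765.1111 = 0.22485 = 22.485%

22.5%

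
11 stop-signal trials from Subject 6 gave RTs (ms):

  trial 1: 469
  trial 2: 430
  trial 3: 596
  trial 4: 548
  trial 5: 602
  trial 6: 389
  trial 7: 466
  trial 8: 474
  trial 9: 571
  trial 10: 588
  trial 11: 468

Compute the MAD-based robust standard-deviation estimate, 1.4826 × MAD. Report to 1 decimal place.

Sorted: 389, 430, 466, 468, 469, 474, 548, 571, 588, 596, 602 → median = 474
|x − 474| sorted: 0, 5, 6, 8, 44, 74, 85, 97, 114, 122, 128 → MAD = 74
Robust SD ≈ 1.4826 × 74 = 109.712

109.7 ms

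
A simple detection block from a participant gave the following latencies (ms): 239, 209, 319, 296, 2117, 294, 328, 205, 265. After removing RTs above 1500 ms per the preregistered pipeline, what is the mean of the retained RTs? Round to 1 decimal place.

Excluded: 2117
Retained (n=8): Σ = 2155
Mean = 2155/8 = 269.3750

269.4 ms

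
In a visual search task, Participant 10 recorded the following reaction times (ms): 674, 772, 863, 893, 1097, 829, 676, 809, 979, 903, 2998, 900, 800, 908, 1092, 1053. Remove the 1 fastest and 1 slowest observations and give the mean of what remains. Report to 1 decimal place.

898.1 ms

Sorted: 674, 676, 772, 800, 809, 829, 863, 893, 900, 903, 908, 979, 1053, 1092, 1097, 2998
Drop lowest 1 (674) and highest 1 (2998)
Remaining (n=14): Σ = 12574, mean = 12574/14 = 898.143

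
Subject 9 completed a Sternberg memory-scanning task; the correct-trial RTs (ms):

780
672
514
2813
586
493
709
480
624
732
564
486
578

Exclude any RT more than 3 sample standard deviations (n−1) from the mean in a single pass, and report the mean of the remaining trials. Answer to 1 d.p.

601.5 ms

n = 13, ΣRT = 10031, M = 771.615
Σ(x−M)² = 4630177.08; s = √(4630177.08/12) = 621.167
Cutoffs: 771.615 ± 3·621.167 → [-1091.9, 2635.1]
Outside: 2813 → excluded.
Retained (n=12): Σ = 7218, mean = 7218/12 = 601.500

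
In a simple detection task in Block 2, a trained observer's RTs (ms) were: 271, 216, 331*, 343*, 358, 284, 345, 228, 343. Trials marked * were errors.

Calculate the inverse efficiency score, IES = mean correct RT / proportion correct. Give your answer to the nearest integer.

Correct trials (n=7): 271, 216, 358, 284, 345, 228, 343
Mean correct RT = 2045/7 = 292.1429 ms
Proportion correct = 7/9
IES = 292.1429 / (7/9) = 375.612 ms

376 ms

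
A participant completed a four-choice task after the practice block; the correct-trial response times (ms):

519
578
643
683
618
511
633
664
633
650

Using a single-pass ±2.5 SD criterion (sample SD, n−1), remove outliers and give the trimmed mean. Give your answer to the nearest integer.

613 ms

n = 10, ΣRT = 6132, M = 613.200
Σ(x−M)² = 31059.60; s = √(31059.60/9) = 58.746
Cutoffs: 613.200 ± 2.5·58.746 → [466.3, 760.1]
No RTs fall outside the cutoffs; all 10 retained. Mean = 6132/10 = 613.200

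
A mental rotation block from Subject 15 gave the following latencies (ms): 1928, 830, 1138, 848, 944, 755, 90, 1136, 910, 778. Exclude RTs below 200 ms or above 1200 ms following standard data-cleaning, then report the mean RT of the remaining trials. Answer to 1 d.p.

917.4 ms

Excluded: 90, 1928
Retained (n=8): Σ = 7339
Mean = 7339/8 = 917.3750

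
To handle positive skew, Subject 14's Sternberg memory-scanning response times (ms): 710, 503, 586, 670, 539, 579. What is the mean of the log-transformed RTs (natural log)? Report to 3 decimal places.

6.386

ln(RT): 6.5653, 6.2206, 6.3733, 6.5073, 6.2897, 6.3613
Σ ln(RT) = 38.3175
Mean = 38.3175/6 = 6.38625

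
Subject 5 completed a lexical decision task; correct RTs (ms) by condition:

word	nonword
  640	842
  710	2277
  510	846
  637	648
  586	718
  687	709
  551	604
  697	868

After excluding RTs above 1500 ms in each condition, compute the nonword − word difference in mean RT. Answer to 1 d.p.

nonword: exclude 2277
M(word) = 5018/8 = 627.250
M(nonword) = 5235/7 = 747.857
Difference = 747.857 − 627.250 = 120.607 ms

120.6 ms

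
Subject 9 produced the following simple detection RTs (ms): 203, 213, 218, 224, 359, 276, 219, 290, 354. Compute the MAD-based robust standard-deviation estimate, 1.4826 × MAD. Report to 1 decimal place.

Sorted: 203, 213, 218, 219, 224, 276, 290, 354, 359 → median = 224
|x − 224| sorted: 0, 5, 6, 11, 21, 52, 66, 130, 135 → MAD = 21
Robust SD ≈ 1.4826 × 21 = 31.135

31.1 ms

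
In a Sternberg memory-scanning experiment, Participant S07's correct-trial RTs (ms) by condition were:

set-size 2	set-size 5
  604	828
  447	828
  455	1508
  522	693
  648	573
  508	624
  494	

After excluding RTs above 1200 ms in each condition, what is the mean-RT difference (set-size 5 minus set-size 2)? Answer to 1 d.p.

set-size 5: exclude 1508
M(set-size 2) = 3678/7 = 525.429
M(set-size 5) = 3546/5 = 709.200
Difference = 709.200 − 525.429 = 183.771 ms

183.8 ms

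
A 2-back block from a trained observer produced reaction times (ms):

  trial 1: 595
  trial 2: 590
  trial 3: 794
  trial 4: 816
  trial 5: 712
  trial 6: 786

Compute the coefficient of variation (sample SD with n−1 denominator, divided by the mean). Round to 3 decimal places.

0.142

n = 6, Σ = 4293, M = 715.5000
Σ(x−M)² = 51515.500; s = √(51515.500/5) = 101.5042
CV = 101.5042 / 715.5000 = 0.14186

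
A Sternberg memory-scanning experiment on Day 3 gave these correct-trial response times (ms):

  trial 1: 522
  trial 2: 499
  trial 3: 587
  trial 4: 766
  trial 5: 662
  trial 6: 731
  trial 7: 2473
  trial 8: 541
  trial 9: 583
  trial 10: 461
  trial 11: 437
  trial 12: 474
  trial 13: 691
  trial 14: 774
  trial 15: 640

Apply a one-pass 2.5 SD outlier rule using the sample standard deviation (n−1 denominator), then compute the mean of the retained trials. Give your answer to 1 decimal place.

n = 15, ΣRT = 10841, M = 722.733
Σ(x−M)² = 3452884.93; s = √(3452884.93/14) = 496.623
Cutoffs: 722.733 ± 2.5·496.623 → [-518.8, 1964.3]
Outside: 2473 → excluded.
Retained (n=14): Σ = 8368, mean = 8368/14 = 597.714

597.7 ms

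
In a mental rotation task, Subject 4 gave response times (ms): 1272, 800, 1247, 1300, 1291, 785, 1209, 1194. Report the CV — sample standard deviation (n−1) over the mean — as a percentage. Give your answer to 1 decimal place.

19.0%

n = 8, Σ = 9098, M = 1137.2500
Σ(x−M)² = 326515.500; s = √(326515.500/7) = 215.9747
CV = 215.9747 / 1137.2500 = 0.18991 = 18.991%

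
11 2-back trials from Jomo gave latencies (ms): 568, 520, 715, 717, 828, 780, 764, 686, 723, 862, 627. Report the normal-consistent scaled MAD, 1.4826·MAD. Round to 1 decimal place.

Sorted: 520, 568, 627, 686, 715, 717, 723, 764, 780, 828, 862 → median = 717
|x − 717| sorted: 0, 2, 6, 31, 47, 63, 90, 111, 145, 149, 197 → MAD = 63
Robust SD ≈ 1.4826 × 63 = 93.404

93.4 ms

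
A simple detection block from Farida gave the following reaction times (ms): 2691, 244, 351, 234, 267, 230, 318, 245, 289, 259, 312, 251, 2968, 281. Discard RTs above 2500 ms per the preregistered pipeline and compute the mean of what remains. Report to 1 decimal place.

273.4 ms

Excluded: 2691, 2968
Retained (n=12): Σ = 3281
Mean = 3281/12 = 273.4167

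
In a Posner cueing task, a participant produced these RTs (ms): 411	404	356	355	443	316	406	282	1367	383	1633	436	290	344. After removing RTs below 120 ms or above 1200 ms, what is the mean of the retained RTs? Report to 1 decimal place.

368.8 ms

Excluded: 1367, 1633
Retained (n=12): Σ = 4426
Mean = 4426/12 = 368.8333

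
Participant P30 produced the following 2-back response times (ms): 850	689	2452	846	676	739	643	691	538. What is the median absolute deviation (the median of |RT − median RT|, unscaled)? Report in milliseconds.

Sorted: 538, 643, 676, 689, 691, 739, 846, 850, 2452 → median = 691
|x − 691|: 159, 2, 1761, 155, 15, 48, 48, 0, 153
Sorted deviations: 0, 2, 15, 48, 48, 153, 155, 159, 1761 → MAD = 48

48 ms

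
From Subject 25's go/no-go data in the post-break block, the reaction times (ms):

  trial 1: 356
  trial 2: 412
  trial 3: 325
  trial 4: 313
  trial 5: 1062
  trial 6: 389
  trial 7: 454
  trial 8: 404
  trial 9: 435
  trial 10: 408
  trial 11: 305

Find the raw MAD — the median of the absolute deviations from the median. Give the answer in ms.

Sorted: 305, 313, 325, 356, 389, 404, 408, 412, 435, 454, 1062 → median = 404
|x − 404|: 48, 8, 79, 91, 658, 15, 50, 0, 31, 4, 99
Sorted deviations: 0, 4, 8, 15, 31, 48, 50, 79, 91, 99, 658 → MAD = 48

48 ms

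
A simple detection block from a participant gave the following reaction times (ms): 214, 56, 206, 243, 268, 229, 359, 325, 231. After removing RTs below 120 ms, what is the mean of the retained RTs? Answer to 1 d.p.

259.4 ms

Excluded: 56
Retained (n=8): Σ = 2075
Mean = 2075/8 = 259.3750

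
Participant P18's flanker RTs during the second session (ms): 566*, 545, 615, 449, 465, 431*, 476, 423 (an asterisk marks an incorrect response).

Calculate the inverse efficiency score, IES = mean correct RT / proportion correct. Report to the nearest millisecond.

Correct trials (n=6): 545, 615, 449, 465, 476, 423
Mean correct RT = 2973/6 = 495.5000 ms
Proportion correct = 6/8
IES = 495.5000 / (6/8) = 660.667 ms

661 ms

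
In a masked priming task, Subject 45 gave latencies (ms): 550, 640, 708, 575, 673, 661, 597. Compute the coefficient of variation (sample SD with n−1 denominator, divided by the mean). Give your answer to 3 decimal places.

n = 7, Σ = 4404, M = 629.1429
Σ(x−M)² = 19502.857; s = √(19502.857/6) = 57.0129
CV = 57.0129 / 629.1429 = 0.09062

0.091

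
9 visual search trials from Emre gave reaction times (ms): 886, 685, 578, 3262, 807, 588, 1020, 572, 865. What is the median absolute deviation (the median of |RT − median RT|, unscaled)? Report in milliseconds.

Sorted: 572, 578, 588, 685, 807, 865, 886, 1020, 3262 → median = 807
|x − 807|: 79, 122, 229, 2455, 0, 219, 213, 235, 58
Sorted deviations: 0, 58, 79, 122, 213, 219, 229, 235, 2455 → MAD = 213

213 ms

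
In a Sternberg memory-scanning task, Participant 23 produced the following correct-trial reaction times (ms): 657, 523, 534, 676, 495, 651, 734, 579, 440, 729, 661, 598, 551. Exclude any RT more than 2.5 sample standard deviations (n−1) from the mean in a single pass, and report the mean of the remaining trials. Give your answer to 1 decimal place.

602.2 ms

n = 13, ΣRT = 7828, M = 602.154
Σ(x−M)² = 99639.69; s = √(99639.69/12) = 91.122
Cutoffs: 602.154 ± 2.5·91.122 → [374.3, 830.0]
No RTs fall outside the cutoffs; all 13 retained. Mean = 7828/13 = 602.154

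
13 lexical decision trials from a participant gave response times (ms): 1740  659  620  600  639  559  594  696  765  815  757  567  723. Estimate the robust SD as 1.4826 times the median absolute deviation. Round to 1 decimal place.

96.4 ms

Sorted: 559, 567, 594, 600, 620, 639, 659, 696, 723, 757, 765, 815, 1740 → median = 659
|x − 659| sorted: 0, 20, 37, 39, 59, 64, 65, 92, 98, 100, 106, 156, 1081 → MAD = 65
Robust SD ≈ 1.4826 × 65 = 96.369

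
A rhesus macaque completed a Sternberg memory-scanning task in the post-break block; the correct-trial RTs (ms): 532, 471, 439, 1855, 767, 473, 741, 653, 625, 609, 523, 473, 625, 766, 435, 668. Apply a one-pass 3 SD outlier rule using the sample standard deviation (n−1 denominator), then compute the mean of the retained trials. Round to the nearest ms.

n = 16, ΣRT = 10655, M = 665.938
Σ(x−M)² = 1702148.94; s = √(1702148.94/15) = 336.863
Cutoffs: 665.938 ± 3·336.863 → [-344.7, 1676.5]
Outside: 1855 → excluded.
Retained (n=15): Σ = 8800, mean = 8800/15 = 586.667

587 ms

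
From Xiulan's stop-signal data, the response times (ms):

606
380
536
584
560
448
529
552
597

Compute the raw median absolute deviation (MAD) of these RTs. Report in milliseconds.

32 ms

Sorted: 380, 448, 529, 536, 552, 560, 584, 597, 606 → median = 552
|x − 552|: 54, 172, 16, 32, 8, 104, 23, 0, 45
Sorted deviations: 0, 8, 16, 23, 32, 45, 54, 104, 172 → MAD = 32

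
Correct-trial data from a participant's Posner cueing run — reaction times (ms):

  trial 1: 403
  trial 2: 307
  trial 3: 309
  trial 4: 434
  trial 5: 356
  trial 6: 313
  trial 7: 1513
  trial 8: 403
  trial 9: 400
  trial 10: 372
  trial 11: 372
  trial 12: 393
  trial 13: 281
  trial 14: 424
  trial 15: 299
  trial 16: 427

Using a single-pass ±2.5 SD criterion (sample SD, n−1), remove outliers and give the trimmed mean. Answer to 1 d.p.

366.2 ms

n = 16, ΣRT = 7006, M = 437.875
Σ(x−M)² = 1270709.75; s = √(1270709.75/15) = 291.057
Cutoffs: 437.875 ± 2.5·291.057 → [-289.8, 1165.5]
Outside: 1513 → excluded.
Retained (n=15): Σ = 5493, mean = 5493/15 = 366.200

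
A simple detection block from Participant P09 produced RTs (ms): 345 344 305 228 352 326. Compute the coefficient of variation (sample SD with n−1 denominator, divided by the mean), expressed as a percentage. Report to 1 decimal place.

14.7%

n = 6, Σ = 1900, M = 316.6667
Σ(x−M)² = 10883.333; s = √(10883.333/5) = 46.6548
CV = 46.6548 / 316.6667 = 0.14733 = 14.733%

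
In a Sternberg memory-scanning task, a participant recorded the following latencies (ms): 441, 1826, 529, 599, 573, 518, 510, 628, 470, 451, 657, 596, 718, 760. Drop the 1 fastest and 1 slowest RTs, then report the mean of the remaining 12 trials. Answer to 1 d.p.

Sorted: 441, 451, 470, 510, 518, 529, 573, 596, 599, 628, 657, 718, 760, 1826
Drop lowest 1 (441) and highest 1 (1826)
Remaining (n=12): Σ = 7009, mean = 7009/12 = 584.083

584.1 ms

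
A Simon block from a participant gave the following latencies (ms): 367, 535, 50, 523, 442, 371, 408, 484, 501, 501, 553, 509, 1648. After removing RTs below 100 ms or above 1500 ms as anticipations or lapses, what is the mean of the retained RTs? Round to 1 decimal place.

472.2 ms

Excluded: 50, 1648
Retained (n=11): Σ = 5194
Mean = 5194/11 = 472.1818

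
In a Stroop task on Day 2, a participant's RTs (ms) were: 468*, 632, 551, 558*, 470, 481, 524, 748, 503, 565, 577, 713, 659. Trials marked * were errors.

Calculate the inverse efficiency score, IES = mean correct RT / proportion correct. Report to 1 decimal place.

Correct trials (n=11): 632, 551, 470, 481, 524, 748, 503, 565, 577, 713, 659
Mean correct RT = 6423/11 = 583.9091 ms
Proportion correct = 11/13
IES = 583.9091 / (11/13) = 690.074 ms

690.1 ms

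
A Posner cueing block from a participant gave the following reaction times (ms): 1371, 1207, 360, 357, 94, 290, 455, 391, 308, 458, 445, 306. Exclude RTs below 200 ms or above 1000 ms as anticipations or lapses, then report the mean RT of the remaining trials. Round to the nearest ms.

374 ms

Excluded: 94, 1207, 1371
Retained (n=9): Σ = 3370
Mean = 3370/9 = 374.4444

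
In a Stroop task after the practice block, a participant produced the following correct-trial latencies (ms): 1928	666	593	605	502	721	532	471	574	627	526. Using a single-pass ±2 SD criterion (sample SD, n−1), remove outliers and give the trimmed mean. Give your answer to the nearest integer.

582 ms

n = 11, ΣRT = 7745, M = 704.091
Σ(x−M)² = 1701220.91; s = √(1701220.91/10) = 412.459
Cutoffs: 704.091 ± 2·412.459 → [-120.8, 1529.0]
Outside: 1928 → excluded.
Retained (n=10): Σ = 5817, mean = 5817/10 = 581.700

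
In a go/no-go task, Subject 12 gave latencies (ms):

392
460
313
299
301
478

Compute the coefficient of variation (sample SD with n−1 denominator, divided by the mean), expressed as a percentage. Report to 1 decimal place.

n = 6, Σ = 2243, M = 373.8333
Σ(x−M)² = 33210.833; s = √(33210.833/5) = 81.4995
CV = 81.4995 / 373.8333 = 0.21801 = 21.801%

21.8%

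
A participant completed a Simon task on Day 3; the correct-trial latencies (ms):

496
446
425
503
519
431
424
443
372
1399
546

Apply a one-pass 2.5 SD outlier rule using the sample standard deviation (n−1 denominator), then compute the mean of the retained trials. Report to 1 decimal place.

n = 11, ΣRT = 6004, M = 545.818
Σ(x−M)² = 826321.64; s = √(826321.64/10) = 287.458
Cutoffs: 545.818 ± 2.5·287.458 → [-172.8, 1264.5]
Outside: 1399 → excluded.
Retained (n=10): Σ = 4605, mean = 4605/10 = 460.500

460.5 ms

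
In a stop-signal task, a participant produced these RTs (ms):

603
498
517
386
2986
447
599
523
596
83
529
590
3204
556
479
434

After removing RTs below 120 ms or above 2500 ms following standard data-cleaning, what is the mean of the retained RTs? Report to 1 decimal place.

Excluded: 83, 2986, 3204
Retained (n=13): Σ = 6757
Mean = 6757/13 = 519.7692

519.8 ms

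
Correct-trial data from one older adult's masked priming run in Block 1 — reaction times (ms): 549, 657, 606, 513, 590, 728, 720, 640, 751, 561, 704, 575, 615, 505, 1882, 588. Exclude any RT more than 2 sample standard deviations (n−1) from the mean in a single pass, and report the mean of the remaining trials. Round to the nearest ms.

n = 16, ΣRT = 11184, M = 699.000
Σ(x−M)² = 1577804.00; s = √(1577804.00/15) = 324.325
Cutoffs: 699.000 ± 2·324.325 → [50.3, 1347.7]
Outside: 1882 → excluded.
Retained (n=15): Σ = 9302, mean = 9302/15 = 620.133

620 ms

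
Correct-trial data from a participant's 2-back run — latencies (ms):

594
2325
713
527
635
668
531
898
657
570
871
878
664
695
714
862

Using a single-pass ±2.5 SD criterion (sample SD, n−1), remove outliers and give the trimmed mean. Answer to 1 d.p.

n = 16, ΣRT = 12802, M = 800.125
Σ(x−M)² = 2702007.75; s = √(2702007.75/15) = 424.422
Cutoffs: 800.125 ± 2.5·424.422 → [-260.9, 1861.2]
Outside: 2325 → excluded.
Retained (n=15): Σ = 10477, mean = 10477/15 = 698.467

698.5 ms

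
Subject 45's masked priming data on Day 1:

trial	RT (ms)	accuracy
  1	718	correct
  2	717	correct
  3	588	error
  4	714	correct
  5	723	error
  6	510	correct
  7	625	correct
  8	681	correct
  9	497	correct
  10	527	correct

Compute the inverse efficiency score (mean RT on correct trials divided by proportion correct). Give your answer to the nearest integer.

780 ms

Correct trials (n=8): 718, 717, 714, 510, 625, 681, 497, 527
Mean correct RT = 4989/8 = 623.6250 ms
Proportion correct = 8/10
IES = 623.6250 / (8/10) = 779.531 ms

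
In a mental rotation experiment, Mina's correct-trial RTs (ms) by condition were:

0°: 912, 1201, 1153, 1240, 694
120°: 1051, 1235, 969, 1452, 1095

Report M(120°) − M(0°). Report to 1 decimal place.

120.4 ms

M(0°) = 5200/5 = 1040.000
M(120°) = 5802/5 = 1160.400
Difference = 1160.400 − 1040.000 = 120.400 ms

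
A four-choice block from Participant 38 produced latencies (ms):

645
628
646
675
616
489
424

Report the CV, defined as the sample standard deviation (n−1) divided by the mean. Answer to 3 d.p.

n = 7, Σ = 4123, M = 589.0000
Σ(x−M)² = 53256.000; s = √(53256.000/6) = 94.2125
CV = 94.2125 / 589.0000 = 0.15995

0.160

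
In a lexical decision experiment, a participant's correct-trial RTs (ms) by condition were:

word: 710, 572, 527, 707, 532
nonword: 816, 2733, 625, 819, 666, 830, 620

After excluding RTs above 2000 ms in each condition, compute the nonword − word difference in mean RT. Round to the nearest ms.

nonword: exclude 2733
M(word) = 3048/5 = 609.600
M(nonword) = 4376/6 = 729.333
Difference = 729.333 − 609.600 = 119.733 ms

120 ms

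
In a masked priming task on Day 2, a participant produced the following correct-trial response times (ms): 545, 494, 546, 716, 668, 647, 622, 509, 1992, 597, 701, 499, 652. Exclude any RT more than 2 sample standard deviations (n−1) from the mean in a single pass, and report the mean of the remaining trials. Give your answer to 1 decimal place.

n = 13, ΣRT = 9188, M = 706.769
Σ(x−M)² = 1858814.31; s = √(1858814.31/12) = 393.575
Cutoffs: 706.769 ± 2·393.575 → [-80.4, 1493.9]
Outside: 1992 → excluded.
Retained (n=12): Σ = 7196, mean = 7196/12 = 599.667

599.7 ms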